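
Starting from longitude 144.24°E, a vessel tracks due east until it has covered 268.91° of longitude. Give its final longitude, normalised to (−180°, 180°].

53.15°E

Start at +144.24°; shift +268.91° → +413.15°.
+413.15° lies outside (−180°, 180°]; subtract 360° → +53.15°.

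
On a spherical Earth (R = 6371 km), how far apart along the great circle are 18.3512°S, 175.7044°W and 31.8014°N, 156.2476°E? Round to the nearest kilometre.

6328 km

Δλ = 156.2476 − -175.7044 = 331.9520°; wrapped into (−180°, 180°]: -28.0480°.
Δφ = 31.8014 − -18.3512 = 50.1526°.
a = sin²(Δφ/2) + cos φ₁ · cos φ₂ · sin²(Δλ/2) = 0.226997.
c = 2·atan2(√a, √(1−a)) = 0.99321 rad → d = 6371·c ≈ 6327.72 km.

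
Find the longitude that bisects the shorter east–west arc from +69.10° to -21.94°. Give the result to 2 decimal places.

Signed shortest Δλ from +69.10° to -21.94° is -91.04°.
Midpoint longitude = +69.10° + (-91.04°)/2 = +69.10° − 45.52° = +23.58°.

+23.58°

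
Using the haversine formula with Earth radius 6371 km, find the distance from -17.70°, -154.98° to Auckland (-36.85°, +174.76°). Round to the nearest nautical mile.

Δλ = 174.76 − -154.98 = 329.74°; wrapped into (−180°, 180°]: -30.26°.
Δφ = -36.85 − -17.70 = -19.15°.
a = sin²(Δφ/2) + cos φ₁ · cos φ₂ · sin²(Δλ/2) = 0.079603.
c = 2·atan2(√a, √(1−a)) = 0.57205 rad → d = 6371·c ≈ 3644.52 km ≈ 1967.88 nmi.

1968 nmi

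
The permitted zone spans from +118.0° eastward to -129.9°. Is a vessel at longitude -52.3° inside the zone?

No

Band width going east from +118.0° to -129.9°: ((-129.9 − 118.0) mod 360) = 112.1°.
Offset of -52.3° east of the west edge: ((-52.3 − 118.0) mod 360) = 189.7°.
189.7° > 112.1° ⇒ outside.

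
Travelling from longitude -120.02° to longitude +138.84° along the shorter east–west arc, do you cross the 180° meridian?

Yes

Naïve |138.84 − -120.02| = 258.86° > 180°, so the shorter arc goes the other way round — across 180°.
Signed shortest Δλ = ((138.84 − -120.02 + 180) mod 360) − 180 = -101.14°.
Going west by 101.14° from -120.02° passes through 180° before reaching +138.84°.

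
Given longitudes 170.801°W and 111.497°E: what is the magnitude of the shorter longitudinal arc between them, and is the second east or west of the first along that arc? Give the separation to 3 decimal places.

77.702° west

Raw difference: 111.497 − -170.801 = 282.298°.
Normalise into (−180°, 180°]: 282.298° − 360° = -77.702°.
Negative ⇒ the second point lies to the west; separation 77.702°.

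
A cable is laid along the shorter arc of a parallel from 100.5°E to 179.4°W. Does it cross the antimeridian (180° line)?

Yes

Naïve |-179.4 − 100.5| = 279.9° > 180°, so the shorter arc goes the other way round — across 180°.
Signed shortest Δλ = ((-179.4 − 100.5 + 180) mod 360) − 180 = 80.1°.
Going east by 80.1° from +100.5° passes through 180° before reaching -179.4°.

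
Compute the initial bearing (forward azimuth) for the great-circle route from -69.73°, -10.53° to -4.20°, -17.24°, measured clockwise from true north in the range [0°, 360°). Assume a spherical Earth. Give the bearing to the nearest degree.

353°

Δλ = -17.24 − -10.53 = -6.71°.
θ = atan2( sin Δλ · cos φ₂ , cos φ₁ · sin φ₂ − sin φ₁ · cos φ₂ · cos Δλ )
  = atan2(-0.11653, 0.90377) = -7.347° → normalised to [0°, 360°): 352.653°.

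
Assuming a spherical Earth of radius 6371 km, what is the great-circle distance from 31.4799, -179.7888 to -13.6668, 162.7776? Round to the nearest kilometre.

Δλ = 162.7776 − -179.7888 = 342.5664°; wrapped into (−180°, 180°]: -17.4336°.
Δφ = -13.6668 − 31.4799 = -45.1467°.
a = sin²(Δφ/2) + cos φ₁ · cos φ₂ · sin²(Δλ/2) = 0.166386.
c = 2·atan2(√a, √(1−a)) = 0.84031 rad → d = 6371·c ≈ 5353.64 km.

5354 km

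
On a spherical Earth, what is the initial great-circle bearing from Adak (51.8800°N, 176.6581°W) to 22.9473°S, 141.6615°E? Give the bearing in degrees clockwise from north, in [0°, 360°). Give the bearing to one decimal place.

Δλ = 141.6615 − -176.6581 = 318.3196°; wrapped into (−180°, 180°]: -41.6804°.
θ = atan2( sin Δλ · cos φ₂ , cos φ₁ · sin φ₂ − sin φ₁ · cos φ₂ · cos Δλ )
  = atan2(-0.61235, -0.78176) = -141.928° → normalised to [0°, 360°): 218.072°.

218.1°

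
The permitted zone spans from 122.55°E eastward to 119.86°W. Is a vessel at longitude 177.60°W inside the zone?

Band width going east from +122.55° to -119.86°: ((-119.86 − 122.55) mod 360) = 117.59°.
Offset of -177.60° east of the west edge: ((-177.60 − 122.55) mod 360) = 59.85°.
59.85° ≤ 117.59° ⇒ inside.

Yes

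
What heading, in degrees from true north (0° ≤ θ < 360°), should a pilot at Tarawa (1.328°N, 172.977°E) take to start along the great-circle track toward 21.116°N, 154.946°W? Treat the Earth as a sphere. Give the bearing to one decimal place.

55.4°

Δλ = -154.946 − 172.977 = -327.923°; wrapped into (−180°, 180°]: 32.077°.
θ = atan2( sin Δλ · cos φ₂ , cos φ₁ · sin φ₂ − sin φ₁ · cos φ₂ · cos Δλ )
  = atan2(0.49540, 0.34184) = 55.393° → normalised to [0°, 360°): 55.393°.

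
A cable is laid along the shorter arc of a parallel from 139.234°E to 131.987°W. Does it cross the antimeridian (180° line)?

Yes

Naïve |-131.987 − 139.234| = 271.221° > 180°, so the shorter arc goes the other way round — across 180°.
Signed shortest Δλ = ((-131.987 − 139.234 + 180) mod 360) − 180 = 88.779°.
Going east by 88.779° from +139.234° passes through 180° before reaching -131.987°.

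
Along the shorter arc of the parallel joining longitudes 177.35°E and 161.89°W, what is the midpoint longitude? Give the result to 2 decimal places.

172.27°W

Signed shortest Δλ from +177.35° to -161.89° is +20.76°.
Midpoint longitude = +177.35° + (+20.76°)/2 = +177.35° + 10.38° = +187.73°.
Normalise into (−180°, 180°]: -172.27°.
(The naïve average (+177.35 + -161.89)/2 = 7.73° is on the wrong side of the globe.)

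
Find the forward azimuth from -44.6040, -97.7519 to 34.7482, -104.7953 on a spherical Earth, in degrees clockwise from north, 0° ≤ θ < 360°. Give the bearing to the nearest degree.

Δλ = -104.7953 − -97.7519 = -7.0434°.
θ = atan2( sin Δλ · cos φ₂ , cos φ₁ · sin φ₂ − sin φ₁ · cos φ₂ · cos Δλ )
  = atan2(-0.10075, 0.97843) = -5.879° → normalised to [0°, 360°): 354.121°.

354°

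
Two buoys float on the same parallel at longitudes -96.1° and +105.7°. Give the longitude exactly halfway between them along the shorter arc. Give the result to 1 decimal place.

-175.2°

Signed shortest Δλ from -96.1° to +105.7° is -158.2°.
Midpoint longitude = -96.1° + (-158.2°)/2 = -96.1° − 79.1° = -175.2°.
(The naïve average (-96.1 + +105.7)/2 = 4.8° is on the wrong side of the globe.)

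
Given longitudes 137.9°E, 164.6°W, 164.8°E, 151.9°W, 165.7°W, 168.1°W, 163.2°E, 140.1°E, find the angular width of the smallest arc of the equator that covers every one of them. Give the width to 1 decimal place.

70.2°

Sort the longitudes: -168.1°, -165.7°, -164.6°, -151.9°, +137.9°, +140.1°, +163.2°, +164.8°.
Eastward gaps between consecutive values (wrapping around): 2.4°, 1.1°, 12.7°, 289.8°, 2.2°, 23.1°, 1.6°, 27.1°.
Largest gap = 289.8° ⇒ minimal covering band is its complement: 360° − 289.8° = 70.2°.
Band runs from +137.9° eastward to -151.9°, crossing the antimeridian.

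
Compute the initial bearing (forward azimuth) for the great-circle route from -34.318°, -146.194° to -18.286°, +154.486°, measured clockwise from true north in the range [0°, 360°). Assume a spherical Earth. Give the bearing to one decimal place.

271.0°

Δλ = 154.486 − -146.194 = 300.680°; wrapped into (−180°, 180°]: -59.320°.
θ = atan2( sin Δλ · cos φ₂ , cos φ₁ · sin φ₂ − sin φ₁ · cos φ₂ · cos Δλ )
  = atan2(-0.81660, 0.01400) = -89.018° → normalised to [0°, 360°): 270.982°.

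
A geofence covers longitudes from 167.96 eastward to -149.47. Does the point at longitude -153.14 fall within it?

Yes

Band width going east from +167.96° to -149.47°: ((-149.47 − 167.96) mod 360) = 42.57°.
Offset of -153.14° east of the west edge: ((-153.14 − 167.96) mod 360) = 38.90°.
38.90° ≤ 42.57° ⇒ inside.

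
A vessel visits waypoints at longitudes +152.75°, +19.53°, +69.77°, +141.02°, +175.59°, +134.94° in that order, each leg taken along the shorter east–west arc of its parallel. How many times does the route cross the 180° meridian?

0

Leg 1: +152.75° → +19.53°, shortest Δλ = -133.22° (west) — does not cross 180°.
Leg 2: +19.53° → +69.77°, shortest Δλ = 50.24° (east) — does not cross 180°.
Leg 3: +69.77° → +141.02°, shortest Δλ = 71.25° (east) — does not cross 180°.
Leg 4: +141.02° → +175.59°, shortest Δλ = 34.57° (east) — does not cross 180°.
Leg 5: +175.59° → +134.94°, shortest Δλ = -40.65° (west) — does not cross 180°.
Total crossings: 0.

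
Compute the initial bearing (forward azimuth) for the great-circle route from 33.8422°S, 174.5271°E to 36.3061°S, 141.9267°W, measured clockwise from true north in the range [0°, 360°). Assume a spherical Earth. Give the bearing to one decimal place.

Δλ = -141.9267 − 174.5271 = -316.4538°; wrapped into (−180°, 180°]: 43.5462°.
θ = atan2( sin Δλ · cos φ₂ , cos φ₁ · sin φ₂ − sin φ₁ · cos φ₂ · cos Δλ )
  = atan2(0.55519, -0.16649) = 106.693° → normalised to [0°, 360°): 106.693°.

106.7°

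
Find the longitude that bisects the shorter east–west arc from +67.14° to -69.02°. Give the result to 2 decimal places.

-0.94°

Signed shortest Δλ from +67.14° to -69.02° is -136.16°.
Midpoint longitude = +67.14° + (-136.16°)/2 = +67.14° − 68.08° = -0.94°.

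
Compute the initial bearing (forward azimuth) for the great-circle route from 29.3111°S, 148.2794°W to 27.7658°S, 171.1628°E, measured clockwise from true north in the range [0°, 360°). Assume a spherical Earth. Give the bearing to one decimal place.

Δλ = 171.1628 − -148.2794 = 319.4422°; wrapped into (−180°, 180°]: -40.5578°.
θ = atan2( sin Δλ · cos φ₂ , cos φ₁ · sin φ₂ − sin φ₁ · cos φ₂ · cos Δλ )
  = atan2(-0.57535, -0.07710) = -97.633° → normalised to [0°, 360°): 262.367°.

262.4°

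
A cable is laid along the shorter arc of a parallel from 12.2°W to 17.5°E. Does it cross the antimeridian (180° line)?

Signed shortest Δλ = ((17.5 − -12.2 + 180) mod 360) − 180 = 29.7°.
Going east by 29.7° from -12.2° reaches +17.5° without touching 180°.

No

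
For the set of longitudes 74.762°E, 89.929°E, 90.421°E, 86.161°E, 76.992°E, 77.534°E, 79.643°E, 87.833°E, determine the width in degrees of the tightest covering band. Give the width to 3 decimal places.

Sort the longitudes: +74.762°, +76.992°, +77.534°, +79.643°, +86.161°, +87.833°, +89.929°, +90.421°.
Eastward gaps between consecutive values (wrapping around): 2.230°, 0.542°, 2.109°, 6.518°, 1.672°, 2.096°, 0.492°, 344.341°.
Largest gap = 344.341° ⇒ minimal covering band is its complement: 360° − 344.341° = 15.659°.
Band runs from +74.762° eastward to +90.421°.

15.659°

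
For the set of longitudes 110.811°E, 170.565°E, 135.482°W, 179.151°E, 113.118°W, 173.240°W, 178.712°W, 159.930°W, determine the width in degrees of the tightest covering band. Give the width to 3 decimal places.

136.071°

Sort the longitudes: -178.712°, -173.240°, -159.930°, -135.482°, -113.118°, +110.811°, +170.565°, +179.151°.
Eastward gaps between consecutive values (wrapping around): 5.472°, 13.310°, 24.448°, 22.364°, 223.929°, 59.754°, 8.586°, 2.137°.
Largest gap = 223.929° ⇒ minimal covering band is its complement: 360° − 223.929° = 136.071°.
Band runs from +110.811° eastward to -113.118°, crossing the antimeridian.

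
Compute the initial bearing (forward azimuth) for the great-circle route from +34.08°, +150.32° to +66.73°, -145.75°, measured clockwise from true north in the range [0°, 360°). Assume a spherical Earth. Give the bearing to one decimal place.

28.1°

Δλ = -145.75 − 150.32 = -296.07°; wrapped into (−180°, 180°]: 63.93°.
θ = atan2( sin Δλ · cos φ₂ , cos φ₁ · sin φ₂ − sin φ₁ · cos φ₂ · cos Δλ )
  = atan2(0.35487, 0.66359) = 28.137° → normalised to [0°, 360°): 28.137°.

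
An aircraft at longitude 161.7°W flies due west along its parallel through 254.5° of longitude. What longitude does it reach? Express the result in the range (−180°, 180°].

Start at -161.7°; shift −254.5° → -416.2°.
-416.2° lies outside (−180°, 180°]; add 360° → -56.2°.

56.2°W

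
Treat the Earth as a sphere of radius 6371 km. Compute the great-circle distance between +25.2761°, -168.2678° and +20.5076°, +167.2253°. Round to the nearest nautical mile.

Δλ = 167.2253 − -168.2678 = 335.4931°; wrapped into (−180°, 180°]: -24.5069°.
Δφ = 20.5076 − 25.2761 = -4.7685°.
a = sin²(Δφ/2) + cos φ₁ · cos φ₂ · sin²(Δλ/2) = 0.039881.
c = 2·atan2(√a, √(1−a)) = 0.40211 rad → d = 6371·c ≈ 2561.83 km ≈ 1383.28 nmi.

1383 nmi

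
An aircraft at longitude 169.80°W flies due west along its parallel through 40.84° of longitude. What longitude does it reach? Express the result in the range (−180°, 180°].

149.36°E

Start at -169.80°; shift −40.84° → -210.64°.
-210.64° lies outside (−180°, 180°]; add 360° → +149.36°.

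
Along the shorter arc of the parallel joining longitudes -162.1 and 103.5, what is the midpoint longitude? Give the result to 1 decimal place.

Signed shortest Δλ from -162.1° to +103.5° is -94.4°.
Midpoint longitude = -162.1° + (-94.4°)/2 = -162.1° − 47.2° = -209.3°.
Normalise into (−180°, 180°]: +150.7°.
(The naïve average (-162.1 + +103.5)/2 = -29.3° is on the wrong side of the globe.)

+150.7°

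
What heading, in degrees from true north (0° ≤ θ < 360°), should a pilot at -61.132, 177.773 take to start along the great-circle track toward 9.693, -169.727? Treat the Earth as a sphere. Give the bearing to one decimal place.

13.0°

Δλ = -169.727 − 177.773 = -347.500°; wrapped into (−180°, 180°]: 12.500°.
θ = atan2( sin Δλ · cos φ₂ , cos φ₁ · sin φ₂ − sin φ₁ · cos φ₂ · cos Δλ )
  = atan2(0.21335, 0.92406) = 13.001° → normalised to [0°, 360°): 13.001°.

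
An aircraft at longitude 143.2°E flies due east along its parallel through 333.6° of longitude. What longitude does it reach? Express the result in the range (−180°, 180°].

116.8°E

Start at +143.2°; shift +333.6° → +476.8°.
+476.8° lies outside (−180°, 180°]; subtract 360° → +116.8°.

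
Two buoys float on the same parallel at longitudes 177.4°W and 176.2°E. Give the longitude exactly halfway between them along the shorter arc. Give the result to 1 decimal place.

179.4°E

Signed shortest Δλ from -177.4° to +176.2° is -6.4°.
Midpoint longitude = -177.4° + (-6.4°)/2 = -177.4° − 3.2° = -180.6°.
Normalise into (−180°, 180°]: +179.4°.
(The naïve average (-177.4 + +176.2)/2 = -0.6° is on the wrong side of the globe.)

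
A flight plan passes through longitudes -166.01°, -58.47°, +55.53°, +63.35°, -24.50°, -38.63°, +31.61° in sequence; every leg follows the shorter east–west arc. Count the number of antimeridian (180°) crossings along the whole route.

Leg 1: -166.01° → -58.47°, shortest Δλ = 107.54° (east) — does not cross 180°.
Leg 2: -58.47° → +55.53°, shortest Δλ = 114.0° (east) — does not cross 180°.
Leg 3: +55.53° → +63.35°, shortest Δλ = 7.82° (east) — does not cross 180°.
Leg 4: +63.35° → -24.50°, shortest Δλ = -87.85° (west) — does not cross 180°.
Leg 5: -24.50° → -38.63°, shortest Δλ = -14.13° (west) — does not cross 180°.
Leg 6: -38.63° → +31.61°, shortest Δλ = 70.24° (east) — does not cross 180°.
Total crossings: 0.

0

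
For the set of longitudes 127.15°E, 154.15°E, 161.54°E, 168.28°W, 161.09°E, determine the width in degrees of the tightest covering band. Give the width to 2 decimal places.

64.57°

Sort the longitudes: -168.28°, +127.15°, +154.15°, +161.09°, +161.54°.
Eastward gaps between consecutive values (wrapping around): 295.43°, 27.00°, 6.94°, 0.45°, 30.18°.
Largest gap = 295.43° ⇒ minimal covering band is its complement: 360° − 295.43° = 64.57°.
Band runs from +127.15° eastward to -168.28°, crossing the antimeridian.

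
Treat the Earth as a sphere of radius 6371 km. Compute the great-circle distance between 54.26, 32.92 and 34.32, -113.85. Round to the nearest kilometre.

Δλ = -113.85 − 32.92 = -146.77°.
Δφ = 34.32 − 54.26 = -19.94°.
a = sin²(Δφ/2) + cos φ₁ · cos φ₂ · sin²(Δλ/2) = 0.472948.
c = 2·atan2(√a, √(1−a)) = 1.51667 rad → d = 6371·c ≈ 9662.67 km.

9663 km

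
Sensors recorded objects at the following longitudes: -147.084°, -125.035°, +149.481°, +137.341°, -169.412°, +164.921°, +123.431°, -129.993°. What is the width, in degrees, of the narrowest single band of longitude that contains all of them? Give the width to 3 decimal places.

Sort the longitudes: -169.412°, -147.084°, -129.993°, -125.035°, +123.431°, +137.341°, +149.481°, +164.921°.
Eastward gaps between consecutive values (wrapping around): 22.328°, 17.091°, 4.958°, 248.466°, 13.910°, 12.140°, 15.440°, 25.667°.
Largest gap = 248.466° ⇒ minimal covering band is its complement: 360° − 248.466° = 111.534°.
Band runs from +123.431° eastward to -125.035°, crossing the antimeridian.

111.534°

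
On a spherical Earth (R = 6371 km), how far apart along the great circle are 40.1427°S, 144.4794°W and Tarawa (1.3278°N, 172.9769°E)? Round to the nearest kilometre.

Δλ = 172.9769 − -144.4794 = 317.4563°; wrapped into (−180°, 180°]: -42.5437°.
Δφ = 1.3278 − -40.1427 = 41.4705°.
a = sin²(Δφ/2) + cos φ₁ · cos φ₂ · sin²(Δλ/2) = 0.225940.
c = 2·atan2(√a, √(1−a)) = 0.99068 rad → d = 6371·c ≈ 6311.63 km.

6312 km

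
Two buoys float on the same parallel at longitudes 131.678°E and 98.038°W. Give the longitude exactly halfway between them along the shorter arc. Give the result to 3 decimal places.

Signed shortest Δλ from +131.678° to -98.038° is +130.284°.
Midpoint longitude = +131.678° + (+130.284°)/2 = +131.678° + 65.142° = +196.820°.
Normalise into (−180°, 180°]: -163.180°.
(The naïve average (+131.678 + -98.038)/2 = 16.82° is on the wrong side of the globe.)

163.180°W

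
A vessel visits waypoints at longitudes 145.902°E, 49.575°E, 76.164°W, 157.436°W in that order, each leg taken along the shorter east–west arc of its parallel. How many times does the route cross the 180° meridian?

Leg 1: +145.902° → +49.575°, shortest Δλ = -96.327° (west) — does not cross 180°.
Leg 2: +49.575° → -76.164°, shortest Δλ = -125.739° (west) — does not cross 180°.
Leg 3: -76.164° → -157.436°, shortest Δλ = -81.272° (west) — does not cross 180°.
Total crossings: 0.

0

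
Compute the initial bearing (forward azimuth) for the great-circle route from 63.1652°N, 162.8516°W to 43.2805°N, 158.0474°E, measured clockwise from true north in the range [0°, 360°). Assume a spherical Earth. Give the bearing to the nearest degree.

247°

Δλ = 158.0474 − -162.8516 = 320.8990°; wrapped into (−180°, 180°]: -39.1010°.
θ = atan2( sin Δλ · cos φ₂ , cos φ₁ · sin φ₂ − sin φ₁ · cos φ₂ · cos Δλ )
  = atan2(-0.45915, -0.19464) = -112.973° → normalised to [0°, 360°): 247.027°.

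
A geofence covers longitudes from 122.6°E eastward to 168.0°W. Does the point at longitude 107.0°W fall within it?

Band width going east from +122.6° to -168.0°: ((-168.0 − 122.6) mod 360) = 69.4°.
Offset of -107.0° east of the west edge: ((-107.0 − 122.6) mod 360) = 130.4°.
130.4° > 69.4° ⇒ outside.

No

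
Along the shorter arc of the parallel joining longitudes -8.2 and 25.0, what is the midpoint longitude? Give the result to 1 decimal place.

Signed shortest Δλ from -8.2° to +25.0° is +33.2°.
Midpoint longitude = -8.2° + (+33.2°)/2 = -8.2° + 16.6° = +8.4°.

+8.4°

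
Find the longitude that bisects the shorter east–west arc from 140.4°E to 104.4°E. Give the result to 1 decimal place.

122.4°E

Signed shortest Δλ from +140.4° to +104.4° is -36.0°.
Midpoint longitude = +140.4° + (-36.0°)/2 = +140.4° − 18.0° = +122.4°.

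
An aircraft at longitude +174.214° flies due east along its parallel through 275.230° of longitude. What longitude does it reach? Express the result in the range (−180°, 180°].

Start at +174.214°; shift +275.230° → +449.444°.
+449.444° lies outside (−180°, 180°]; subtract 360° → +89.444°.

+89.444°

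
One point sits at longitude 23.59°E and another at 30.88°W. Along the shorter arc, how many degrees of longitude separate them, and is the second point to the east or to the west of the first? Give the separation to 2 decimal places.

Raw difference: -30.88 − 23.59 = -54.47°.
Normalise into (−180°, 180°]: -54.47° stays -54.47°.
Negative ⇒ the second point lies to the west; separation 54.47°.

54.47° west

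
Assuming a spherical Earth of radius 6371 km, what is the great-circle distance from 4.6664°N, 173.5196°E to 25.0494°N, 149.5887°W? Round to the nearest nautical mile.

Δλ = -149.5887 − 173.5196 = -323.1083°; wrapped into (−180°, 180°]: 36.8917°.
Δφ = 25.0494 − 4.6664 = 20.3830°.
a = sin²(Δφ/2) + cos φ₁ · cos φ₂ · sin²(Δλ/2) = 0.121704.
c = 2·atan2(√a, √(1−a)) = 0.71271 rad → d = 6371·c ≈ 4540.69 km ≈ 2451.78 nmi.

2452 nmi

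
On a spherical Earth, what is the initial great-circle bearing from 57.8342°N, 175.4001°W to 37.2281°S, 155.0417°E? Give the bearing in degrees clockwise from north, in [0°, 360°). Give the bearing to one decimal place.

Δλ = 155.0417 − -175.4001 = 330.4418°; wrapped into (−180°, 180°]: -29.5582°.
θ = atan2( sin Δλ · cos φ₂ , cos φ₁ · sin φ₂ − sin φ₁ · cos φ₂ · cos Δλ )
  = atan2(-0.39279, -0.90838) = -156.616° → normalised to [0°, 360°): 203.384°.

203.4°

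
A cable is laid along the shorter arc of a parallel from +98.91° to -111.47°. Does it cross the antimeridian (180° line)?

Naïve |-111.47 − 98.91| = 210.38° > 180°, so the shorter arc goes the other way round — across 180°.
Signed shortest Δλ = ((-111.47 − 98.91 + 180) mod 360) − 180 = 149.62°.
Going east by 149.62° from +98.91° passes through 180° before reaching -111.47°.

Yes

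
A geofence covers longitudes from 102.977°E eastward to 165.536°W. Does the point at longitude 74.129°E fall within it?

No

Band width going east from +102.977° to -165.536°: ((-165.536 − 102.977) mod 360) = 91.487°.
Offset of +74.129° east of the west edge: ((74.129 − 102.977) mod 360) = 331.152°.
331.152° > 91.487° ⇒ outside.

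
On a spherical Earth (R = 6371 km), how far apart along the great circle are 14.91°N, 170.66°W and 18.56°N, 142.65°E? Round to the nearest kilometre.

4975 km

Δλ = 142.65 − -170.66 = 313.31°; wrapped into (−180°, 180°]: -46.69°.
Δφ = 18.56 − 14.91 = 3.65°.
a = sin²(Δφ/2) + cos φ₁ · cos φ₂ · sin²(Δλ/2) = 0.144863.
c = 2·atan2(√a, √(1−a)) = 0.78091 rad → d = 6371·c ≈ 4975.17 km.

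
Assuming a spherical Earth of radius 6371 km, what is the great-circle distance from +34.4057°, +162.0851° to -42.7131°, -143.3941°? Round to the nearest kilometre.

Δλ = -143.3941 − 162.0851 = -305.4792°; wrapped into (−180°, 180°]: 54.5208°.
Δφ = -42.7131 − 34.4057 = -77.1188°.
a = sin²(Δφ/2) + cos φ₁ · cos φ₂ · sin²(Δλ/2) = 0.515717.
c = 2·atan2(√a, √(1−a)) = 1.60224 rad → d = 6371·c ≈ 10207.85 km.

10208 km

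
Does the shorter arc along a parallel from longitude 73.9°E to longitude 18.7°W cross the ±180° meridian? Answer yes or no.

Signed shortest Δλ = ((-18.7 − 73.9 + 180) mod 360) − 180 = -92.6°.
Going west by 92.6° from +73.9° reaches -18.7° without touching 180°.

No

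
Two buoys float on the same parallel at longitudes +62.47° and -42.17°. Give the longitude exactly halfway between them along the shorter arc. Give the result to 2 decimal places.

Signed shortest Δλ from +62.47° to -42.17° is -104.64°.
Midpoint longitude = +62.47° + (-104.64°)/2 = +62.47° − 52.32° = +10.15°.

+10.15°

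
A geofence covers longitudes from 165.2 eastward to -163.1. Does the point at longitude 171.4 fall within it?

Yes

Band width going east from +165.2° to -163.1°: ((-163.1 − 165.2) mod 360) = 31.7°.
Offset of +171.4° east of the west edge: ((171.4 − 165.2) mod 360) = 6.2°.
6.2° ≤ 31.7° ⇒ inside.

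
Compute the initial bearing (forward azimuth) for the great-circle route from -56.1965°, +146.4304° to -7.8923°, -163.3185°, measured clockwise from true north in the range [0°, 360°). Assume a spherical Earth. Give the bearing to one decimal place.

Δλ = -163.3185 − 146.4304 = -309.7489°; wrapped into (−180°, 180°]: 50.2511°.
θ = atan2( sin Δλ · cos φ₂ , cos φ₁ · sin φ₂ − sin φ₁ · cos φ₂ · cos Δλ )
  = atan2(0.76157, 0.44990) = 59.427° → normalised to [0°, 360°): 59.427°.

59.4°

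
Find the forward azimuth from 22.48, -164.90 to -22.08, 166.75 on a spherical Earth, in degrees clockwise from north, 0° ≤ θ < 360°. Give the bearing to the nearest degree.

214°

Δλ = 166.75 − -164.90 = 331.65°; wrapped into (−180°, 180°]: -28.35°.
θ = atan2( sin Δλ · cos φ₂ , cos φ₁ · sin φ₂ − sin φ₁ · cos φ₂ · cos Δλ )
  = atan2(-0.44003, -0.65916) = -146.274° → normalised to [0°, 360°): 213.726°.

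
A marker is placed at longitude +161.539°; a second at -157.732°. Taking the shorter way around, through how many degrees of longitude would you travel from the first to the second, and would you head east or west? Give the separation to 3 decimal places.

40.729° east

Raw difference: -157.732 − 161.539 = -319.271°.
Normalise into (−180°, 180°]: -319.271° + 360° = 40.729°.
Positive ⇒ the second point lies to the east; separation 40.729°.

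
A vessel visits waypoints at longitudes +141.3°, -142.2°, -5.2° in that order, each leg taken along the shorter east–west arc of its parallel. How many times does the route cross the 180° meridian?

1

Leg 1: +141.3° → -142.2°, shortest Δλ = 76.5° (east) — crosses 180°.
Leg 2: -142.2° → -5.2°, shortest Δλ = 137.0° (east) — does not cross 180°.
Total crossings: 1.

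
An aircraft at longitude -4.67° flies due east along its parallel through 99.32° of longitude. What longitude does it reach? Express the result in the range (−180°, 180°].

+94.65°

Start at -4.67°; shift +99.32° → +94.65°.
+94.65° already lies in (−180°, 180°].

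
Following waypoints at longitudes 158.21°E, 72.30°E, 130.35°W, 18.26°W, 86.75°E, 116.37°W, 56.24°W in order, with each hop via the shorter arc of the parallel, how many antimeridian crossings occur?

Leg 1: +158.21° → +72.30°, shortest Δλ = -85.91° (west) — does not cross 180°.
Leg 2: +72.30° → -130.35°, shortest Δλ = 157.35° (east) — crosses 180°.
Leg 3: -130.35° → -18.26°, shortest Δλ = 112.09° (east) — does not cross 180°.
Leg 4: -18.26° → +86.75°, shortest Δλ = 105.01° (east) — does not cross 180°.
Leg 5: +86.75° → -116.37°, shortest Δλ = 156.88° (east) — crosses 180°.
Leg 6: -116.37° → -56.24°, shortest Δλ = 60.13° (east) — does not cross 180°.
Total crossings: 2.

2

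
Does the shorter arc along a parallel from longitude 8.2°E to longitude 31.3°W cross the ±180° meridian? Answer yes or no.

No

Signed shortest Δλ = ((-31.3 − 8.2 + 180) mod 360) − 180 = -39.5°.
Going west by 39.5° from +8.2° reaches -31.3° without touching 180°.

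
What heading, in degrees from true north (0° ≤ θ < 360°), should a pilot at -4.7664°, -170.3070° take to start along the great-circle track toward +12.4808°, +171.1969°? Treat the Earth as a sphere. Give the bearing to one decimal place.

313.3°

Δλ = 171.1969 − -170.3070 = 341.5039°; wrapped into (−180°, 180°]: -18.4961°.
θ = atan2( sin Δλ · cos φ₂ , cos φ₁ · sin φ₂ − sin φ₁ · cos φ₂ · cos Δλ )
  = atan2(-0.30974, 0.29230) = -46.659° → normalised to [0°, 360°): 313.341°.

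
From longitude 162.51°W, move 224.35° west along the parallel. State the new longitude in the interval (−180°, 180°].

Start at -162.51°; shift −224.35° → -386.86°.
-386.86° lies outside (−180°, 180°]; add 360° → -26.86°.

26.86°W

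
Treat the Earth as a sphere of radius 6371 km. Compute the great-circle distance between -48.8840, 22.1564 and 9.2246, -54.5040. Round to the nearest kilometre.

Δλ = -54.5040 − 22.1564 = -76.6604°.
Δφ = 9.2246 − -48.8840 = 58.1086°.
a = sin²(Δφ/2) + cos φ₁ · cos φ₂ · sin²(Δλ/2) = 0.485506.
c = 2·atan2(√a, √(1−a)) = 1.54181 rad → d = 6371·c ≈ 9822.84 km.

9823 km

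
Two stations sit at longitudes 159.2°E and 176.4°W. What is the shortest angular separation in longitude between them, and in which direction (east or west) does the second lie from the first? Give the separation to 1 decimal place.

24.4° east

Raw difference: -176.4 − 159.2 = -335.6°.
Normalise into (−180°, 180°]: -335.6° + 360° = 24.4°.
Positive ⇒ the second point lies to the east; separation 24.4°.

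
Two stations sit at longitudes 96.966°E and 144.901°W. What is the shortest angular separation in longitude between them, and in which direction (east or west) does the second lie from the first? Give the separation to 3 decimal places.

118.133° east

Raw difference: -144.901 − 96.966 = -241.867°.
Normalise into (−180°, 180°]: -241.867° + 360° = 118.133°.
Positive ⇒ the second point lies to the east; separation 118.133°.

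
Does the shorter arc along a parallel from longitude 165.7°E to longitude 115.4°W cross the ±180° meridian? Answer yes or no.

Yes

Naïve |-115.4 − 165.7| = 281.1° > 180°, so the shorter arc goes the other way round — across 180°.
Signed shortest Δλ = ((-115.4 − 165.7 + 180) mod 360) − 180 = 78.9°.
Going east by 78.9° from +165.7° passes through 180° before reaching -115.4°.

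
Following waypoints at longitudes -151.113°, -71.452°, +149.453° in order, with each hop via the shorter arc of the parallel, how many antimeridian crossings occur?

1

Leg 1: -151.113° → -71.452°, shortest Δλ = 79.661° (east) — does not cross 180°.
Leg 2: -71.452° → +149.453°, shortest Δλ = -139.095° (west) — crosses 180°.
Total crossings: 1.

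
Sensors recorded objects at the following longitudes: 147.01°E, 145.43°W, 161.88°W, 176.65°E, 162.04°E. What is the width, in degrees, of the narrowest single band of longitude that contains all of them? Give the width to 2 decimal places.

67.56°

Sort the longitudes: -161.88°, -145.43°, +147.01°, +162.04°, +176.65°.
Eastward gaps between consecutive values (wrapping around): 16.45°, 292.44°, 15.03°, 14.61°, 21.47°.
Largest gap = 292.44° ⇒ minimal covering band is its complement: 360° − 292.44° = 67.56°.
Band runs from +147.01° eastward to -145.43°, crossing the antimeridian.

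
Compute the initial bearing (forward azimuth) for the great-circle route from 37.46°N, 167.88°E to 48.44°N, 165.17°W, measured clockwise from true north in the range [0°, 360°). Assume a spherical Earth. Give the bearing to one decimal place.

Δλ = -165.17 − 167.88 = -333.05°; wrapped into (−180°, 180°]: 26.95°.
θ = atan2( sin Δλ · cos φ₂ , cos φ₁ · sin φ₂ − sin φ₁ · cos φ₂ · cos Δλ )
  = atan2(0.30066, 0.23428) = 52.073° → normalised to [0°, 360°): 52.073°.

52.1°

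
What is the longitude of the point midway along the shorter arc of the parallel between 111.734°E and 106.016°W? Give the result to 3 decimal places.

Signed shortest Δλ from +111.734° to -106.016° is +142.250°.
Midpoint longitude = +111.734° + (+142.250°)/2 = +111.734° + 71.125° = +182.859°.
Normalise into (−180°, 180°]: -177.141°.
(The naïve average (+111.734 + -106.016)/2 = 2.859° is on the wrong side of the globe.)

177.141°W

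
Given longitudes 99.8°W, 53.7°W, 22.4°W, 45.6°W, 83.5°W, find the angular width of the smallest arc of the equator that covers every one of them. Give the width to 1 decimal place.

Sort the longitudes: -99.8°, -83.5°, -53.7°, -45.6°, -22.4°.
Eastward gaps between consecutive values (wrapping around): 16.3°, 29.8°, 8.1°, 23.2°, 282.6°.
Largest gap = 282.6° ⇒ minimal covering band is its complement: 360° − 282.6° = 77.4°.
Band runs from -99.8° eastward to -22.4°.

77.4°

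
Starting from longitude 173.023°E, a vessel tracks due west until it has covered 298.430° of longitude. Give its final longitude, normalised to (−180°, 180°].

125.407°W

Start at +173.023°; shift −298.430° → -125.407°.
-125.407° already lies in (−180°, 180°].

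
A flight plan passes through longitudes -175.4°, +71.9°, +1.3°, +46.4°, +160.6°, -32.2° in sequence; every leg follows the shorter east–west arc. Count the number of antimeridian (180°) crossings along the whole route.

2

Leg 1: -175.4° → +71.9°, shortest Δλ = -112.7° (west) — crosses 180°.
Leg 2: +71.9° → +1.3°, shortest Δλ = -70.6° (west) — does not cross 180°.
Leg 3: +1.3° → +46.4°, shortest Δλ = 45.1° (east) — does not cross 180°.
Leg 4: +46.4° → +160.6°, shortest Δλ = 114.2° (east) — does not cross 180°.
Leg 5: +160.6° → -32.2°, shortest Δλ = 167.2° (east) — crosses 180°.
Total crossings: 2.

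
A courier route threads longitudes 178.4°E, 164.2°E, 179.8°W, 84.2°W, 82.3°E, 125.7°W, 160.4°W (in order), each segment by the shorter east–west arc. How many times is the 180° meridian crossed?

Leg 1: +178.4° → +164.2°, shortest Δλ = -14.2° (west) — does not cross 180°.
Leg 2: +164.2° → -179.8°, shortest Δλ = 16.0° (east) — crosses 180°.
Leg 3: -179.8° → -84.2°, shortest Δλ = 95.6° (east) — does not cross 180°.
Leg 4: -84.2° → +82.3°, shortest Δλ = 166.5° (east) — does not cross 180°.
Leg 5: +82.3° → -125.7°, shortest Δλ = 152.0° (east) — crosses 180°.
Leg 6: -125.7° → -160.4°, shortest Δλ = -34.7° (west) — does not cross 180°.
Total crossings: 2.

2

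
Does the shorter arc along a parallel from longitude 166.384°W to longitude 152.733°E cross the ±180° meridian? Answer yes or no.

Yes

Naïve |152.733 − -166.384| = 319.117° > 180°, so the shorter arc goes the other way round — across 180°.
Signed shortest Δλ = ((152.733 − -166.384 + 180) mod 360) − 180 = -40.883°.
Going west by 40.883° from -166.384° passes through 180° before reaching +152.733°.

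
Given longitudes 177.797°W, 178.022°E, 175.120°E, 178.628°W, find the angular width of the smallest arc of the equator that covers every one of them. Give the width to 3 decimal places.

7.083°

Sort the longitudes: -178.628°, -177.797°, +175.120°, +178.022°.
Eastward gaps between consecutive values (wrapping around): 0.831°, 352.917°, 2.902°, 3.350°.
Largest gap = 352.917° ⇒ minimal covering band is its complement: 360° − 352.917° = 7.083°.
Band runs from +175.120° eastward to -177.797°, crossing the antimeridian.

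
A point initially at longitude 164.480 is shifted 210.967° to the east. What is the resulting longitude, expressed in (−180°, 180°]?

Start at +164.480°; shift +210.967° → +375.447°.
+375.447° lies outside (−180°, 180°]; subtract 360° → +15.447°.

+15.447°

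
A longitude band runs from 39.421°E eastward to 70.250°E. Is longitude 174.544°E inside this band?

No

Band width going east from +39.421° to +70.250°: ((70.250 − 39.421) mod 360) = 30.829°.
Offset of +174.544° east of the west edge: ((174.544 − 39.421) mod 360) = 135.123°.
135.123° > 30.829° ⇒ outside.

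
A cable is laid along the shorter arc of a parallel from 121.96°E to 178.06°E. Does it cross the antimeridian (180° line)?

Signed shortest Δλ = ((178.06 − 121.96 + 180) mod 360) − 180 = 56.1°.
Going east by 56.1° from +121.96° reaches +178.06° without touching 180°.

No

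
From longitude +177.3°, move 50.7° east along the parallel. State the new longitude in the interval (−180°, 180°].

-132.0°

Start at +177.3°; shift +50.7° → +228.0°.
+228.0° lies outside (−180°, 180°]; subtract 360° → -132.0°.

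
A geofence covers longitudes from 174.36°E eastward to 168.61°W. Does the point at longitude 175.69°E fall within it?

Band width going east from +174.36° to -168.61°: ((-168.61 − 174.36) mod 360) = 17.03°.
Offset of +175.69° east of the west edge: ((175.69 − 174.36) mod 360) = 1.33°.
1.33° ≤ 17.03° ⇒ inside.

Yes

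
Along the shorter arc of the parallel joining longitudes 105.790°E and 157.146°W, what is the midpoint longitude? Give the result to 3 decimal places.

Signed shortest Δλ from +105.790° to -157.146° is +97.064°.
Midpoint longitude = +105.790° + (+97.064°)/2 = +105.790° + 48.532° = +154.322°.
(The naïve average (+105.790 + -157.146)/2 = -25.678° is on the wrong side of the globe.)

154.322°E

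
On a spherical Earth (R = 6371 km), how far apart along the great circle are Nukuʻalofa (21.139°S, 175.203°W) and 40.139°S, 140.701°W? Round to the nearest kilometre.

3881 km

Δλ = -140.701 − -175.203 = 34.502°.
Δφ = -40.139 − -21.139 = -19.000°.
a = sin²(Δφ/2) + cos φ₁ · cos φ₂ · sin²(Δλ/2) = 0.089950.
c = 2·atan2(√a, √(1−a)) = 0.60921 rad → d = 6371·c ≈ 3881.29 km.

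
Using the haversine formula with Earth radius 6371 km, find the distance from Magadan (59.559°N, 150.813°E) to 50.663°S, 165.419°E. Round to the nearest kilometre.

12327 km

Δλ = 165.419 − 150.813 = 14.606°.
Δφ = -50.663 − 59.559 = -110.222°.
a = sin²(Δφ/2) + cos φ₁ · cos φ₂ · sin²(Δλ/2) = 0.678019.
c = 2·atan2(√a, √(1−a)) = 1.93482 rad → d = 6371·c ≈ 12326.74 km.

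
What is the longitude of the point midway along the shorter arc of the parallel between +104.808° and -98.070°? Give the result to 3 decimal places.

-176.631°

Signed shortest Δλ from +104.808° to -98.070° is +157.122°.
Midpoint longitude = +104.808° + (+157.122°)/2 = +104.808° + 78.561° = +183.369°.
Normalise into (−180°, 180°]: -176.631°.
(The naïve average (+104.808 + -98.070)/2 = 3.369° is on the wrong side of the globe.)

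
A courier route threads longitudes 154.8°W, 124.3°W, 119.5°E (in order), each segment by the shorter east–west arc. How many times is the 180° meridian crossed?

1

Leg 1: -154.8° → -124.3°, shortest Δλ = 30.5° (east) — does not cross 180°.
Leg 2: -124.3° → +119.5°, shortest Δλ = -116.2° (west) — crosses 180°.
Total crossings: 1.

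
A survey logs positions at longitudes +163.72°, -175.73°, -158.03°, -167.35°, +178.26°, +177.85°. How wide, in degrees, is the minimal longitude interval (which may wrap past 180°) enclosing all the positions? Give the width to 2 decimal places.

Sort the longitudes: -175.73°, -167.35°, -158.03°, +163.72°, +177.85°, +178.26°.
Eastward gaps between consecutive values (wrapping around): 8.38°, 9.32°, 321.75°, 14.13°, 0.41°, 6.01°.
Largest gap = 321.75° ⇒ minimal covering band is its complement: 360° − 321.75° = 38.25°.
Band runs from +163.72° eastward to -158.03°, crossing the antimeridian.

38.25°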